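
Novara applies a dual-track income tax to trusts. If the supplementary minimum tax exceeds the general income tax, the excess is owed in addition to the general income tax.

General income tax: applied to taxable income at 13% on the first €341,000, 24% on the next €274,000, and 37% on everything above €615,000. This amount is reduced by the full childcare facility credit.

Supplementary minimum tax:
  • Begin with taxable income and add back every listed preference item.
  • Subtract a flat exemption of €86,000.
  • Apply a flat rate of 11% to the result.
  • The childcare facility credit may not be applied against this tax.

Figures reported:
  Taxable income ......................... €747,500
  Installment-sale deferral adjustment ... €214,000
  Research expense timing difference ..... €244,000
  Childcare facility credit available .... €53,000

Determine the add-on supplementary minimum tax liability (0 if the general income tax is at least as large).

Supplementary minimum tax:
  Adjusted income: €747,500 + €214,000 + €244,000 = €1,205,500
  Less exemption €86,000 → base €1,119,500
  €1,119,500 × 11% = €123,145

General income tax:
  €341,000 × 13% = €44,330
  €274,000 × 24% = €65,760
  €132,500 × 37% = €49,025
  → €159,115
  Less childcare facility credit €53,000 → €106,115

Excess of supplementary minimum tax over general income tax: €123,145 − €106,115 = €17,030.

€17,030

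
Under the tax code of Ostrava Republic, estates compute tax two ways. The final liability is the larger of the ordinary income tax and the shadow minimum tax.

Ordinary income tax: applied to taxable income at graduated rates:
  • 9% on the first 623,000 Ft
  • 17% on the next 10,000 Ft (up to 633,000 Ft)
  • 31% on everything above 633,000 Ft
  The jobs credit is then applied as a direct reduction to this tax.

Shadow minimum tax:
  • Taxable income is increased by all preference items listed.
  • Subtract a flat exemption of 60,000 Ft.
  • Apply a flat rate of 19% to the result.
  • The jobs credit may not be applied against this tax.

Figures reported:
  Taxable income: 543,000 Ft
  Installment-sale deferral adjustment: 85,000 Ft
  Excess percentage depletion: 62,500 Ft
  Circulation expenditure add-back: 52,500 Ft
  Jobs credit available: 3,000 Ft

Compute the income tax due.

129,770 Ft

Ordinary income tax:
  543,000 Ft × 9% = 48,870 Ft
  Less jobs credit 3,000 Ft → 45,870 Ft

Shadow minimum tax:
  Adjusted income: 543,000 Ft + 85,000 Ft + 62,500 Ft + 52,500 Ft = 743,000 Ft
  Less exemption 60,000 Ft → base 683,000 Ft
  683,000 Ft × 19% = 129,770 Ft

129,770 Ft > 45,870 Ft, so the shadow minimum tax is the binding amount.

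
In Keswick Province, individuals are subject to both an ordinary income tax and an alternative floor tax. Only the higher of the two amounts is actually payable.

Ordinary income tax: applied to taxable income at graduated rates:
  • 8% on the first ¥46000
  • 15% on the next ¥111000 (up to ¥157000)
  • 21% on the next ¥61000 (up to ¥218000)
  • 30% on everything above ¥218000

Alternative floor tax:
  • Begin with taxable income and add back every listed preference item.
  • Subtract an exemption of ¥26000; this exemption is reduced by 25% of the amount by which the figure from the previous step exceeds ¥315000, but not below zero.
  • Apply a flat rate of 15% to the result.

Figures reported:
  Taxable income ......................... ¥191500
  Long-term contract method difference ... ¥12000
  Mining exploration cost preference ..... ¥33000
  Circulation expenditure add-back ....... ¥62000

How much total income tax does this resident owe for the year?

¥40875

Ordinary income tax:
  ¥46000 × 8% = ¥3680
  ¥111000 × 15% = ¥16650
  ¥34500 × 21% = ¥7245
  → ¥27575

Alternative floor tax:
  Adjusted income: ¥191500 + ¥12000 + ¥33000 + ¥62000 = ¥298500
  Exemption: ¥298500 ≤ ¥315000, so full ¥26000 applies
  Base: ¥298500 − ¥26000 = ¥272500
  ¥272500 × 15% = ¥40875

¥40875 > ¥27575, so the alternative floor tax is the binding amount.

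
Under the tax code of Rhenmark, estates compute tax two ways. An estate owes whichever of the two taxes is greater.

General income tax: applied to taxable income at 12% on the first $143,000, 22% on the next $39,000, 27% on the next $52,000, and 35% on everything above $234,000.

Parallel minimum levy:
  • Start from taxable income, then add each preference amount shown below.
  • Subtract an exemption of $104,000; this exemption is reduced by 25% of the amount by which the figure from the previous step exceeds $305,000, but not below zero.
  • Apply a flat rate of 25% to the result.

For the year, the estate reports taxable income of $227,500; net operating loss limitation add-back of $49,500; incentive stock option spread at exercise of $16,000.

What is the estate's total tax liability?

General income tax:
  $143,000 × 12% = $17,160
  $39,000 × 22% = $8,580
  $45,500 × 27% = $12,285
  → $38,025

Parallel minimum levy:
  Adjusted income: $227,500 + $49,500 + $16,000 = $293,000
  Exemption: $293,000 ≤ $305,000, so full $104,000 applies
  Base: $293,000 − $104,000 = $189,000
  $189,000 × 25% = $47,250

$47,250 > $38,025, so the parallel minimum levy is the binding amount.

$47,250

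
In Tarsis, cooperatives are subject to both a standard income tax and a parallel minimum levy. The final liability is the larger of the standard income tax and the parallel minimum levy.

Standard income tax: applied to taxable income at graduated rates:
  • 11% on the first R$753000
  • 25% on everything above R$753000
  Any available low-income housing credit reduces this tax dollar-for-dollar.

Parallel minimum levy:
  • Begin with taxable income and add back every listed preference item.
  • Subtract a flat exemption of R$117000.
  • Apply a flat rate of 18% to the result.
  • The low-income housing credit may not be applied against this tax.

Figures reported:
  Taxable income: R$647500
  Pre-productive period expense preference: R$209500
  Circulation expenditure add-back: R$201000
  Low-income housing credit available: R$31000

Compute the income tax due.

Parallel minimum levy:
  Adjusted income: R$647500 + R$209500 + R$201000 = R$1058000
  Less exemption R$117000 → base R$941000
  R$941000 × 18% = R$169380

Standard income tax:
  R$647500 × 11% = R$71225
  Less low-income housing credit R$31000 → R$40225

R$169380 > R$40225, so the parallel minimum levy is the binding amount.

R$169380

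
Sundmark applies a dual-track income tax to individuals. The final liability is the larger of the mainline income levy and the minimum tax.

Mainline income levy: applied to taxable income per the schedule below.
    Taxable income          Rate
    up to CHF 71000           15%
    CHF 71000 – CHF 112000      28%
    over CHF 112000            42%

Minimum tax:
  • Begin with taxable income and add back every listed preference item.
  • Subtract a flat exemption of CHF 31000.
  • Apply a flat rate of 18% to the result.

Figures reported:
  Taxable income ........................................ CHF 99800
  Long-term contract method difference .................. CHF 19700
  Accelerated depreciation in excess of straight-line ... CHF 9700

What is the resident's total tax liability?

Minimum tax:
  Adjusted income: CHF 99800 + CHF 19700 + CHF 9700 = CHF 129200
  Less exemption CHF 31000 → base CHF 98200
  CHF 98200 × 18% = CHF 17676

Mainline income levy:
  CHF 71000 × 15% = CHF 10650
  CHF 28800 × 28% = CHF 8064
  → CHF 18714

CHF 18714 > CHF 17676, so the mainline income levy governs.

CHF 18714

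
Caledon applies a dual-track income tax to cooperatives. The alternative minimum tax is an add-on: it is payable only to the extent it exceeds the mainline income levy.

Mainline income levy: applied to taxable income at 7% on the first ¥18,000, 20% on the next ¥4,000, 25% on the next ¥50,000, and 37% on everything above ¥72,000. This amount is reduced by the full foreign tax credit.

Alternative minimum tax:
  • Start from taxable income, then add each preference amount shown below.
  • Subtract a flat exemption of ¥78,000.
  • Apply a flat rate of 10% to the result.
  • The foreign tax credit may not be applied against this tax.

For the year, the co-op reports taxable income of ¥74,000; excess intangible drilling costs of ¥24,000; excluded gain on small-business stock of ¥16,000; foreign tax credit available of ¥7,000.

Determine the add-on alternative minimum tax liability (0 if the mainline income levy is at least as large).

¥0

Alternative minimum tax:
  Adjusted income: ¥74,000 + ¥24,000 + ¥16,000 = ¥114,000
  Less exemption ¥78,000 → base ¥36,000
  ¥36,000 × 10% = ¥3,600

Mainline income levy:
  ¥18,000 × 7% = ¥1,260
  ¥4,000 × 20% = ¥800
  ¥50,000 × 25% = ¥12,500
  ¥2,000 × 37% = ¥740
  → ¥15,300
  Less foreign tax credit ¥7,000 → ¥8,300

¥3,600 ≤ ¥8,300, so no add-on is due.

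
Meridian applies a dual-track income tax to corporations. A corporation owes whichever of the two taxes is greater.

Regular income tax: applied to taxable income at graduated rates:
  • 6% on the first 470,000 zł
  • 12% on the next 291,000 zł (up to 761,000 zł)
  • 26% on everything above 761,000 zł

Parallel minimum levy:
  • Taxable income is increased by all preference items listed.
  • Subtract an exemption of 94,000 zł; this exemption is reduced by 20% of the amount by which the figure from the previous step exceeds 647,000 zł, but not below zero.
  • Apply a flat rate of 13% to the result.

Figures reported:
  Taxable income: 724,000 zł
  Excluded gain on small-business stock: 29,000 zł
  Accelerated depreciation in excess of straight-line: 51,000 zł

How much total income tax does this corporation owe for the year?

96,382 zł

Regular income tax:
  470,000 zł × 6% = 28,200 zł
  254,000 zł × 12% = 30,480 zł
  → 58,680 zł

Parallel minimum levy:
  Adjusted income: 724,000 zł + 29,000 zł + 51,000 zł = 804,000 zł
  Exemption: 94,000 zł − 20% × (804,000 zł − 647,000 zł) = 94,000 zł − 31,400 zł = 62,600 zł
  Base: 804,000 zł − 62,600 zł = 741,400 zł
  741,400 zł × 13% = 96,382 zł

96,382 zł > 58,680 zł, so the parallel minimum levy is the binding amount.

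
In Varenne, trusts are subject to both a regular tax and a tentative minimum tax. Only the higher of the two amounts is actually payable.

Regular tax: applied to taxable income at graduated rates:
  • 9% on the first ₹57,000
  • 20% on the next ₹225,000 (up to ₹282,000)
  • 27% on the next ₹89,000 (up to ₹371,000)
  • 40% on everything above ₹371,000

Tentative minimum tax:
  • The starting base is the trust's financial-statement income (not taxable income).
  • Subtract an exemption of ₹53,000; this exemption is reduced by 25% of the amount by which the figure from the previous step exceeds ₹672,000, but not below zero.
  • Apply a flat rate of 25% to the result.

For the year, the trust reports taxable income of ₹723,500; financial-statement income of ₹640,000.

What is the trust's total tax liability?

Regular tax:
  ₹57,000 × 9% = ₹5,130
  ₹225,000 × 20% = ₹45,000
  ₹89,000 × 27% = ₹24,030
  ₹352,500 × 40% = ₹141,000
  → ₹215,160

Tentative minimum tax:
  Base (financial-statement income): ₹640,000
  Exemption: ₹640,000 ≤ ₹672,000, so full ₹53,000 applies
  Base: ₹640,000 − ₹53,000 = ₹587,000
  ₹587,000 × 25% = ₹146,750

₹215,160 > ₹146,750, so the regular tax governs.

₹215,160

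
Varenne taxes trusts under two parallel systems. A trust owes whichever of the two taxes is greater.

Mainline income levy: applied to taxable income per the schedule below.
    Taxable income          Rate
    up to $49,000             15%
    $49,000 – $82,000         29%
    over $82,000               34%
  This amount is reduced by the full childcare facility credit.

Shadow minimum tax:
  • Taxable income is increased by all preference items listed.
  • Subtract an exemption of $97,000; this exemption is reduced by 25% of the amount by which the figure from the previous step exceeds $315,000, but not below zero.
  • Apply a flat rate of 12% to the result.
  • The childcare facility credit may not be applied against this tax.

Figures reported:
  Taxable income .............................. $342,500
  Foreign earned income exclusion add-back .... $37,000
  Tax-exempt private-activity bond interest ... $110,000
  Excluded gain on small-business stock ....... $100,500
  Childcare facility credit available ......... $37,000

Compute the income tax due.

Mainline income levy:
  $49,000 × 15% = $7,350
  $33,000 × 29% = $9,570
  $260,500 × 34% = $88,570
  → $105,490
  Less childcare facility credit $37,000 → $68,490

Shadow minimum tax:
  Adjusted income: $342,500 + $37,000 + $110,000 + $100,500 = $590,000
  Exemption: $97,000 − 25% × ($590,000 − $315,000) = $97,000 − $68,750 = $28,250
  Base: $590,000 − $28,250 = $561,750
  $561,750 × 12% = $67,410

$68,490 > $67,410, so the mainline income levy governs.

$68,490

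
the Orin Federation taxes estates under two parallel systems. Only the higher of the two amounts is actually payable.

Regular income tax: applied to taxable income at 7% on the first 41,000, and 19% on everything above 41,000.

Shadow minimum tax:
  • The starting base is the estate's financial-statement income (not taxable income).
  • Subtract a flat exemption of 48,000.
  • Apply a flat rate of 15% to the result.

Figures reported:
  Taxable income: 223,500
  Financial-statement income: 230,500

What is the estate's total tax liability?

Regular income tax:
  41,000 × 7% = 2,870
  182,500 × 19% = 34,675
  → 37,545

Shadow minimum tax:
  Base (financial-statement income): 230,500
  Less exemption 48,000 → base 182,500
  182,500 × 15% = 27,375

37,545 > 27,375, so the regular income tax governs.

37,545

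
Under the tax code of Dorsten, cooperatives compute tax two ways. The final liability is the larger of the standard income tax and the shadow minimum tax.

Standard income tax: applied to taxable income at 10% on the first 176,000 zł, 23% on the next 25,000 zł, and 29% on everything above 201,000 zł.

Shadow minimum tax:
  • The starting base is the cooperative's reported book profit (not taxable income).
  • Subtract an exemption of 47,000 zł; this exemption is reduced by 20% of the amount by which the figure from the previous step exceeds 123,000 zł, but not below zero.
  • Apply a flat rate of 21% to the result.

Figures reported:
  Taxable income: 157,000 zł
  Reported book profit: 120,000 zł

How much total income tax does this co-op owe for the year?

Standard income tax:
  157,000 zł × 10% = 15,700 zł

Shadow minimum tax:
  Base (reported book profit): 120,000 zł
  Exemption: 120,000 zł ≤ 123,000 zł, so full 47,000 zł applies
  Base: 120,000 zł − 47,000 zł = 73,000 zł
  73,000 zł × 21% = 15,330 zł

15,700 zł > 15,330 zł, so the standard income tax governs.

15,700 zł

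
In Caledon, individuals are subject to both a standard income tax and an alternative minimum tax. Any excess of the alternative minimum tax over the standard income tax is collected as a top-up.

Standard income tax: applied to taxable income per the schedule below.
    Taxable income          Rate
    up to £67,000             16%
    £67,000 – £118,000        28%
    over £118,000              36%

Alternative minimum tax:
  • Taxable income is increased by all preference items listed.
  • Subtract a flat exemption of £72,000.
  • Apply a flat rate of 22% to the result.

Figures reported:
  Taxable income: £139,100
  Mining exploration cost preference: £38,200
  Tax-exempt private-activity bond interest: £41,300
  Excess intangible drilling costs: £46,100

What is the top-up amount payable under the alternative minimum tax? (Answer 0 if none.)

Alternative minimum tax:
  Adjusted income: £139,100 + £38,200 + £41,300 + £46,100 = £264,700
  Less exemption £72,000 → base £192,700
  £192,700 × 22% = £42,394

Standard income tax:
  £67,000 × 16% = £10,720
  £51,000 × 28% = £14,280
  £21,100 × 36% = £7,596
  → £32,596

Excess of alternative minimum tax over standard income tax: £42,394 − £32,596 = £9,798.

£9,798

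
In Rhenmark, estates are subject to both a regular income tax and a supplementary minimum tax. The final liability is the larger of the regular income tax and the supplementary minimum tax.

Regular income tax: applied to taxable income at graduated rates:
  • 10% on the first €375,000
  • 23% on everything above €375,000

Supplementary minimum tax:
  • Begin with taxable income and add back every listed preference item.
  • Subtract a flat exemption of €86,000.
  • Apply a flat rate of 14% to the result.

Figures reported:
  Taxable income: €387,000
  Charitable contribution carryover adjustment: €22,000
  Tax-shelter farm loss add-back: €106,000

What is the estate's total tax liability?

€60,060

Regular income tax:
  €375,000 × 10% = €37,500
  €12,000 × 23% = €2,760
  → €40,260

Supplementary minimum tax:
  Adjusted income: €387,000 + €22,000 + €106,000 = €515,000
  Less exemption €86,000 → base €429,000
  €429,000 × 14% = €60,060

€60,060 > €40,260, so the supplementary minimum tax is the binding amount.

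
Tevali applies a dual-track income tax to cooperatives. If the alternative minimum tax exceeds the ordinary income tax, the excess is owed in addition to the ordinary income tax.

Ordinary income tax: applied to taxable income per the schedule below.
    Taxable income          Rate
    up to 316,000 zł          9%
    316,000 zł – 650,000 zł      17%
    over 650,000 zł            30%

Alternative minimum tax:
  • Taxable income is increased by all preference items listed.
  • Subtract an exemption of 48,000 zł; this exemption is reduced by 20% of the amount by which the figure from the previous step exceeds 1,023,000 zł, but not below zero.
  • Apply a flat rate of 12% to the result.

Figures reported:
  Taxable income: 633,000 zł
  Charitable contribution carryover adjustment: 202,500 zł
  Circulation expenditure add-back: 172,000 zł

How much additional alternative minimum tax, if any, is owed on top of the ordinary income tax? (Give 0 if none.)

32,810 zł

Alternative minimum tax:
  Adjusted income: 633,000 zł + 202,500 zł + 172,000 zł = 1,007,500 zł
  Exemption: 1,007,500 zł ≤ 1,023,000 zł, so full 48,000 zł applies
  Base: 1,007,500 zł − 48,000 zł = 959,500 zł
  959,500 zł × 12% = 115,140 zł

Ordinary income tax:
  316,000 zł × 9% = 28,440 zł
  317,000 zł × 17% = 53,890 zł
  → 82,330 zł

Excess of alternative minimum tax over ordinary income tax: 115,140 zł − 82,330 zł = 32,810 zł.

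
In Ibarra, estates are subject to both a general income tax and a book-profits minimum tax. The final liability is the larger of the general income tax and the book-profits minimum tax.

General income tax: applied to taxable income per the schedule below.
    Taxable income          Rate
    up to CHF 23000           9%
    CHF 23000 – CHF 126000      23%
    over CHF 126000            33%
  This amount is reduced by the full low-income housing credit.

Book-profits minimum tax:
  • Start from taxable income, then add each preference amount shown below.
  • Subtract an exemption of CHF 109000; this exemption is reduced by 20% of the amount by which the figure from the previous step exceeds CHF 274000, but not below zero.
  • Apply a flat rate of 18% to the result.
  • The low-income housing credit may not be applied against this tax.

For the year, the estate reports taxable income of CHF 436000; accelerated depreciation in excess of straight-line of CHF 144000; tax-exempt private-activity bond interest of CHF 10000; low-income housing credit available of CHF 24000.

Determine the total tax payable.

General income tax:
  CHF 23000 × 9% = CHF 2070
  CHF 103000 × 23% = CHF 23690
  CHF 310000 × 33% = CHF 102300
  → CHF 128060
  Less low-income housing credit CHF 24000 → CHF 104060

Book-profits minimum tax:
  Adjusted income: CHF 436000 + CHF 144000 + CHF 10000 = CHF 590000
  Exemption: CHF 109000 − 20% × (CHF 590000 − CHF 274000) = CHF 109000 − CHF 63200 = CHF 45800
  Base: CHF 590000 − CHF 45800 = CHF 544200
  CHF 544200 × 18% = CHF 97956

CHF 104060 > CHF 97956, so the general income tax governs.

CHF 104060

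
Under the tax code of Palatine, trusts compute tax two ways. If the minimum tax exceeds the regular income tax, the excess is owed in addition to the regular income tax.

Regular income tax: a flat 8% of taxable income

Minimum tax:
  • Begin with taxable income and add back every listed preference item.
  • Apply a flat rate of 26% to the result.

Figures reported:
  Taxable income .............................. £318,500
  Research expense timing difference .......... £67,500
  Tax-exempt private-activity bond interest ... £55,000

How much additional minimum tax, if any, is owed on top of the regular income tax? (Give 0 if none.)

£89,180

Minimum tax:
  Adjusted income: £318,500 + £67,500 + £55,000 = £441,000
  £441,000 × 26% = £114,660

Regular income tax:
  £318,500 × 8% = £25,480

Excess of minimum tax over regular income tax: £114,660 − £25,480 = £89,180.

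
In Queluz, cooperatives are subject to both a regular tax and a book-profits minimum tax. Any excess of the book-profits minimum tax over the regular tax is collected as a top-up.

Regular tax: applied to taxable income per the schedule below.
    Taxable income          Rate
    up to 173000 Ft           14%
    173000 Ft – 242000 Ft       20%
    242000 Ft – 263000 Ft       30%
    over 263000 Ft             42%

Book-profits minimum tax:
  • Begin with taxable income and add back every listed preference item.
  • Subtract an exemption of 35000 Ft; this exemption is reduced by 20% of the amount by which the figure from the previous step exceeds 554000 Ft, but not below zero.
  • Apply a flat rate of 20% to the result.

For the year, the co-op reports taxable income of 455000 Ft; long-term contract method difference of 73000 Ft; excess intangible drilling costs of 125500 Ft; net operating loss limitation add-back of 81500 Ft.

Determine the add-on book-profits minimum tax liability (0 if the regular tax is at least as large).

22040 Ft

Regular tax:
  173000 Ft × 14% = 24220 Ft
  69000 Ft × 20% = 13800 Ft
  21000 Ft × 30% = 6300 Ft
  192000 Ft × 42% = 80640 Ft
  → 124960 Ft

Book-profits minimum tax:
  Adjusted income: 455000 Ft + 73000 Ft + 125500 Ft + 81500 Ft = 735000 Ft
  Exemption: 20% × (735000 Ft − 554000 Ft) = 36200 Ft ≥ 35000 Ft, so the exemption is fully phased out
  Base: 735000 Ft − 0 Ft = 735000 Ft
  735000 Ft × 20% = 147000 Ft

Excess of book-profits minimum tax over regular tax: 147000 Ft − 124960 Ft = 22040 Ft.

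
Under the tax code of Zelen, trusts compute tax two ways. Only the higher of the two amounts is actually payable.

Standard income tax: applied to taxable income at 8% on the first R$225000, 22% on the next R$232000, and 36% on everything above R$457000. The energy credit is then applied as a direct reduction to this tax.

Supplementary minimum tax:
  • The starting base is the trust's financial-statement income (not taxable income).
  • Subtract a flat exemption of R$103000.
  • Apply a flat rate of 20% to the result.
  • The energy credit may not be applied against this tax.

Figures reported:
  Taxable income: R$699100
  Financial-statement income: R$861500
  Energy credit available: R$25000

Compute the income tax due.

Supplementary minimum tax:
  Base (financial-statement income): R$861500
  Less exemption R$103000 → base R$758500
  R$758500 × 20% = R$151700

Standard income tax:
  R$225000 × 8% = R$18000
  R$232000 × 22% = R$51040
  R$242100 × 36% = R$87156
  → R$156196
  Less energy credit R$25000 → R$131196

R$151700 > R$131196, so the supplementary minimum tax is the binding amount.

R$151700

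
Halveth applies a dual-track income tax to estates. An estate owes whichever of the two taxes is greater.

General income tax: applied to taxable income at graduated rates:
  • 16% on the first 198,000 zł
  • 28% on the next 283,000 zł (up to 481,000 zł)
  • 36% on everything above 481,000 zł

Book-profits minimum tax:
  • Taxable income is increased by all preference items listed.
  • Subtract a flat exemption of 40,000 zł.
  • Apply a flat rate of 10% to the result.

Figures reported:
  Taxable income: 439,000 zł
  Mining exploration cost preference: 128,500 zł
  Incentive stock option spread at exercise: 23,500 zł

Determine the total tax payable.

Book-profits minimum tax:
  Adjusted income: 439,000 zł + 128,500 zł + 23,500 zł = 591,000 zł
  Less exemption 40,000 zł → base 551,000 zł
  551,000 zł × 10% = 55,100 zł

General income tax:
  198,000 zł × 16% = 31,680 zł
  241,000 zł × 28% = 67,480 zł
  → 99,160 zł

99,160 zł > 55,100 zł, so the general income tax governs.

99,160 zł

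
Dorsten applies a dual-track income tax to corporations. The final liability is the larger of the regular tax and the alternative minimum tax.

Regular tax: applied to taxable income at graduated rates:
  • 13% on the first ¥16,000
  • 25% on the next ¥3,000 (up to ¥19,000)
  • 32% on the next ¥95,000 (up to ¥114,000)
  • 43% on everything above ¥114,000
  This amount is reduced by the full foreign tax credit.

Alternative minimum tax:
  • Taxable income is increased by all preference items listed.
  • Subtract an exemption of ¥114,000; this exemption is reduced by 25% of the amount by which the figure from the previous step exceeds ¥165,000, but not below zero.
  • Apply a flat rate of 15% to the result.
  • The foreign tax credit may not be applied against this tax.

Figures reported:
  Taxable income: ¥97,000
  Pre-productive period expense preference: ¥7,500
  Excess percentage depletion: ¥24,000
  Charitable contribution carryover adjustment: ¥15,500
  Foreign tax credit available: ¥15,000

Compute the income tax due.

¥12,790

Alternative minimum tax:
  Adjusted income: ¥97,000 + ¥7,500 + ¥24,000 + ¥15,500 = ¥144,000
  Exemption: ¥144,000 ≤ ¥165,000, so full ¥114,000 applies
  Base: ¥144,000 − ¥114,000 = ¥30,000
  ¥30,000 × 15% = ¥4,500

Regular tax:
  ¥16,000 × 13% = ¥2,080
  ¥3,000 × 25% = ¥750
  ¥78,000 × 32% = ¥24,960
  → ¥27,790
  Less foreign tax credit ¥15,000 → ¥12,790

¥12,790 > ¥4,500, so the regular tax governs.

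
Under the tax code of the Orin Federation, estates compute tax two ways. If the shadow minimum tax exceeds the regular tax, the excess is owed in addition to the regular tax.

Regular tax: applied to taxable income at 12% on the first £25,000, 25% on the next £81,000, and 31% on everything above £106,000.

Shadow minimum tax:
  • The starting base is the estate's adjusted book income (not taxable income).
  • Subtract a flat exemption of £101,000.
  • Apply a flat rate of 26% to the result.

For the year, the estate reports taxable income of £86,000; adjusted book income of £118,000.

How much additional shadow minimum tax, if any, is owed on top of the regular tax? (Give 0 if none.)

£0

Shadow minimum tax:
  Base (adjusted book income): £118,000
  Less exemption £101,000 → base £17,000
  £17,000 × 26% = £4,420

Regular tax:
  £25,000 × 12% = £3,000
  £61,000 × 25% = £15,250
  → £18,250

£4,420 ≤ £18,250, so no add-on is due.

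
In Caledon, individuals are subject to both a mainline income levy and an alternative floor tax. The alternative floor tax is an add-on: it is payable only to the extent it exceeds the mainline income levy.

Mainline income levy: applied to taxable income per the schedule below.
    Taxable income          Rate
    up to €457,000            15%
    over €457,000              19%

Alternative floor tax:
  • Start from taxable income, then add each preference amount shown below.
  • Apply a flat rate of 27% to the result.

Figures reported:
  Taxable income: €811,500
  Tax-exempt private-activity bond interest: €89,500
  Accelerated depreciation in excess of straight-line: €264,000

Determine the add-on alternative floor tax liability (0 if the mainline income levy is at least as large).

€178,645

Mainline income levy:
  €457,000 × 15% = €68,550
  €354,500 × 19% = €67,355
  → €135,905

Alternative floor tax:
  Adjusted income: €811,500 + €89,500 + €264,000 = €1,165,000
  €1,165,000 × 27% = €314,550

Excess of alternative floor tax over mainline income levy: €314,550 − €135,905 = €178,645.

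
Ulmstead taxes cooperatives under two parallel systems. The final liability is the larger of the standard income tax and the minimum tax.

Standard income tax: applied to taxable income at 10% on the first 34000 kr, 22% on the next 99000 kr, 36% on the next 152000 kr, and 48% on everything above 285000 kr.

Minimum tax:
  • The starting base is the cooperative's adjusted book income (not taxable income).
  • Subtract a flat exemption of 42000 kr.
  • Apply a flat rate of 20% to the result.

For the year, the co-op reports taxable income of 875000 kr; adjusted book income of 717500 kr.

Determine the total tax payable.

Standard income tax:
  34000 kr × 10% = 3400 kr
  99000 kr × 22% = 21780 kr
  152000 kr × 36% = 54720 kr
  590000 kr × 48% = 283200 kr
  → 363100 kr

Minimum tax:
  Base (adjusted book income): 717500 kr
  Less exemption 42000 kr → base 675500 kr
  675500 kr × 20% = 135100 kr

363100 kr > 135100 kr, so the standard income tax governs.

363100 kr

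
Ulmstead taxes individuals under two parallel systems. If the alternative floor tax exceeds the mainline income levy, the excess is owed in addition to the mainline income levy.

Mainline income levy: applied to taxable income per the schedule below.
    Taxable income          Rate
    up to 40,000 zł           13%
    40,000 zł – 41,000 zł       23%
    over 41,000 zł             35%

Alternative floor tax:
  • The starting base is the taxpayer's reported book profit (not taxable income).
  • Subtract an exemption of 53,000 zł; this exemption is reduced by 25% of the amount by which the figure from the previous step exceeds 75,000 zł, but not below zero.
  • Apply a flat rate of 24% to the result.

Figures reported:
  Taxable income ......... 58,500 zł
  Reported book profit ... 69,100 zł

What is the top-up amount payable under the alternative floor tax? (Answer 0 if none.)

0 zł

Mainline income levy:
  40,000 zł × 13% = 5,200 zł
  1,000 zł × 23% = 230 zł
  17,500 zł × 35% = 6,125 zł
  → 11,555 zł

Alternative floor tax:
  Base (reported book profit): 69,100 zł
  Exemption: 69,100 zł ≤ 75,000 zł, so full 53,000 zł applies
  Base: 69,100 zł − 53,000 zł = 16,100 zł
  16,100 zł × 24% = 3,864 zł

3,864 zł ≤ 11,555 zł, so no add-on is due.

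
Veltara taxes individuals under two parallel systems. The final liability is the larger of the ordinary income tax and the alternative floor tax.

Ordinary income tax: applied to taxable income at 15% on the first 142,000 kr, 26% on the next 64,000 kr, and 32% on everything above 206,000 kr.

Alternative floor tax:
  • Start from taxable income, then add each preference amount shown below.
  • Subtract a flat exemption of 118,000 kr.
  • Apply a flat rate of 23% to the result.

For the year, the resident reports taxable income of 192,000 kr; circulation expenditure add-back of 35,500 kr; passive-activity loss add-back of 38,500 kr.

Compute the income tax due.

Alternative floor tax:
  Adjusted income: 192,000 kr + 35,500 kr + 38,500 kr = 266,000 kr
  Less exemption 118,000 kr → base 148,000 kr
  148,000 kr × 23% = 34,040 kr

Ordinary income tax:
  142,000 kr × 15% = 21,300 kr
  50,000 kr × 26% = 13,000 kr
  → 34,300 kr

34,300 kr > 34,040 kr, so the ordinary income tax governs.

34,300 kr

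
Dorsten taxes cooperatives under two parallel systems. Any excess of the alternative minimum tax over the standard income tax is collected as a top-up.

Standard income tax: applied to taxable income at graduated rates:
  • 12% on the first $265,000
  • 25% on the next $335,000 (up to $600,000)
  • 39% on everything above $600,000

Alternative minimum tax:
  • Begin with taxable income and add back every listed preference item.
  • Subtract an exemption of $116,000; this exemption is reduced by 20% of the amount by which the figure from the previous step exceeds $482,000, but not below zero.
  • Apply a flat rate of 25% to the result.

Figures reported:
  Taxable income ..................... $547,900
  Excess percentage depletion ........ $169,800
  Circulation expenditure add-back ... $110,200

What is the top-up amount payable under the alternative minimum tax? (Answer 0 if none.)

Standard income tax:
  $265,000 × 12% = $31,800
  $282,900 × 25% = $70,725
  → $102,525

Alternative minimum tax:
  Adjusted income: $547,900 + $169,800 + $110,200 = $827,900
  Exemption: $116,000 − 20% × ($827,900 − $482,000) = $116,000 − $69,180 = $46,820
  Base: $827,900 − $46,820 = $781,080
  $781,080 × 25% = $195,270

Excess of alternative minimum tax over standard income tax: $195,270 − $102,525 = $92,745.

$92,745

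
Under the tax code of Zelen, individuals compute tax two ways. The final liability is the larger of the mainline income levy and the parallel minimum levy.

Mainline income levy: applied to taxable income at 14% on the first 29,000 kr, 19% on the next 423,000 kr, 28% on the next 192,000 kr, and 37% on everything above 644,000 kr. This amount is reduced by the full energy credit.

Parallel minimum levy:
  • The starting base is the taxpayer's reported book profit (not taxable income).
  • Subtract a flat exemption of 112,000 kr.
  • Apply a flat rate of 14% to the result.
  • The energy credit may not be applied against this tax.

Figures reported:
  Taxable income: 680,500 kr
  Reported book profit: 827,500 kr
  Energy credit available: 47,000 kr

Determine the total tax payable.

Parallel minimum levy:
  Base (reported book profit): 827,500 kr
  Less exemption 112,000 kr → base 715,500 kr
  715,500 kr × 14% = 100,170 kr

Mainline income levy:
  29,000 kr × 14% = 4,060 kr
  423,000 kr × 19% = 80,370 kr
  192,000 kr × 28% = 53,760 kr
  36,500 kr × 37% = 13,505 kr
  → 151,695 kr
  Less energy credit 47,000 kr → 104,695 kr

104,695 kr > 100,170 kr, so the mainline income levy governs.

104,695 kr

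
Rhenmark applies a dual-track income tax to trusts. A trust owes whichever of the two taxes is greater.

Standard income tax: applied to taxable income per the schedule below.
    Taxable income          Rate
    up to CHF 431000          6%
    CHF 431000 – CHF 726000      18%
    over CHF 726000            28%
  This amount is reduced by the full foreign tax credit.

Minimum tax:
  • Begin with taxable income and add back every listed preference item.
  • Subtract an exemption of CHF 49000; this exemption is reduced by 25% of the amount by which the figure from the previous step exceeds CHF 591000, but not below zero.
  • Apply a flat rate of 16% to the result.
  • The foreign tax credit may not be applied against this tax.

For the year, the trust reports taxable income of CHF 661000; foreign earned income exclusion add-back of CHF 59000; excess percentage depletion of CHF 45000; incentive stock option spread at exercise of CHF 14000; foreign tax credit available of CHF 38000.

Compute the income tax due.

CHF 124320

Standard income tax:
  CHF 431000 × 6% = CHF 25860
  CHF 230000 × 18% = CHF 41400
  → CHF 67260
  Less foreign tax credit CHF 38000 → CHF 29260

Minimum tax:
  Adjusted income: CHF 661000 + CHF 59000 + CHF 45000 + CHF 14000 = CHF 779000
  Exemption: CHF 49000 − 25% × (CHF 779000 − CHF 591000) = CHF 49000 − CHF 47000 = CHF 2000
  Base: CHF 779000 − CHF 2000 = CHF 777000
  CHF 777000 × 16% = CHF 124320

CHF 124320 > CHF 29260, so the minimum tax is the binding amount.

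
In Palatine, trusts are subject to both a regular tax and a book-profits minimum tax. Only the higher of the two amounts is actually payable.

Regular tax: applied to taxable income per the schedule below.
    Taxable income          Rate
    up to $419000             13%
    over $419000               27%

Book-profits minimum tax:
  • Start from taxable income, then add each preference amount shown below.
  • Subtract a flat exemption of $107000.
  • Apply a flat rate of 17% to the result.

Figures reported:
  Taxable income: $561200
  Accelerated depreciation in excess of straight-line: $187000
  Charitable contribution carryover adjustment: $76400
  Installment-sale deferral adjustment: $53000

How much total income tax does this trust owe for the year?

$131002

Regular tax:
  $419000 × 13% = $54470
  $142200 × 27% = $38394
  → $92864

Book-profits minimum tax:
  Adjusted income: $561200 + $187000 + $76400 + $53000 = $877600
  Less exemption $107000 → base $770600
  $770600 × 17% = $131002

$131002 > $92864, so the book-profits minimum tax is the binding amount.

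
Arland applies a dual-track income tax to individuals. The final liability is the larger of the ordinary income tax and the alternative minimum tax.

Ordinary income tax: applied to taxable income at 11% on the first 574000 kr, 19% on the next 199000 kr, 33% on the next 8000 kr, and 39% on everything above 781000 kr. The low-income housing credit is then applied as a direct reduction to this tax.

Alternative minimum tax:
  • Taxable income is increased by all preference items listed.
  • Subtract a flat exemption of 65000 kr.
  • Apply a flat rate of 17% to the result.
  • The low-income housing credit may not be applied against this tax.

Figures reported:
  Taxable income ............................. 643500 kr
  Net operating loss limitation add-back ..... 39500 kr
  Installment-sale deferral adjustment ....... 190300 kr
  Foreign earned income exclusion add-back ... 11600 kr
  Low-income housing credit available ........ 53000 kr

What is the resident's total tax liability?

Alternative minimum tax:
  Adjusted income: 643500 kr + 39500 kr + 190300 kr + 11600 kr = 884900 kr
  Less exemption 65000 kr → base 819900 kr
  819900 kr × 17% = 139383 kr

Ordinary income tax:
  574000 kr × 11% = 63140 kr
  69500 kr × 19% = 13205 kr
  → 76345 kr
  Less low-income housing credit 53000 kr → 23345 kr

139383 kr > 23345 kr, so the alternative minimum tax is the binding amount.

139383 kr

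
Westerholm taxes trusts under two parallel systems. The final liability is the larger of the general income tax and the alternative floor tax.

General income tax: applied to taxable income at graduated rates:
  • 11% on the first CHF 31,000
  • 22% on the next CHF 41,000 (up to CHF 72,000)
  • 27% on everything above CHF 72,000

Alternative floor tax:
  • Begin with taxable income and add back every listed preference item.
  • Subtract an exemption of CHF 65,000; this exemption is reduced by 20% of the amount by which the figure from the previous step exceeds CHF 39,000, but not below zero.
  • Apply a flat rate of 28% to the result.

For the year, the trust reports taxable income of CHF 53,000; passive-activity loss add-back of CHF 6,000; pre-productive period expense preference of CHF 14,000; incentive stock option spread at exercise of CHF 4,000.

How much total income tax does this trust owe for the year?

CHF 8,250

Alternative floor tax:
  Adjusted income: CHF 53,000 + CHF 6,000 + CHF 14,000 + CHF 4,000 = CHF 77,000
  Exemption: CHF 65,000 − 20% × (CHF 77,000 − CHF 39,000) = CHF 65,000 − CHF 7,600 = CHF 57,400
  Base: CHF 77,000 − CHF 57,400 = CHF 19,600
  CHF 19,600 × 28% = CHF 5,488

General income tax:
  CHF 31,000 × 11% = CHF 3,410
  CHF 22,000 × 22% = CHF 4,840
  → CHF 8,250

CHF 8,250 > CHF 5,488, so the general income tax governs.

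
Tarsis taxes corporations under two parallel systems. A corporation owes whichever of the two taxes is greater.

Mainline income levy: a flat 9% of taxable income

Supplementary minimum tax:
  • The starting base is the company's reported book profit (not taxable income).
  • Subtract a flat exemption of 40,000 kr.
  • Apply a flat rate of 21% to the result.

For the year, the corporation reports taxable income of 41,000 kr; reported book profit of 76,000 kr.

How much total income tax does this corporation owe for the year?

Mainline income levy:
  41,000 kr × 9% = 3,690 kr

Supplementary minimum tax:
  Base (reported book profit): 76,000 kr
  Less exemption 40,000 kr → base 36,000 kr
  36,000 kr × 21% = 7,560 kr

7,560 kr > 3,690 kr, so the supplementary minimum tax is the binding amount.

7,560 kr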